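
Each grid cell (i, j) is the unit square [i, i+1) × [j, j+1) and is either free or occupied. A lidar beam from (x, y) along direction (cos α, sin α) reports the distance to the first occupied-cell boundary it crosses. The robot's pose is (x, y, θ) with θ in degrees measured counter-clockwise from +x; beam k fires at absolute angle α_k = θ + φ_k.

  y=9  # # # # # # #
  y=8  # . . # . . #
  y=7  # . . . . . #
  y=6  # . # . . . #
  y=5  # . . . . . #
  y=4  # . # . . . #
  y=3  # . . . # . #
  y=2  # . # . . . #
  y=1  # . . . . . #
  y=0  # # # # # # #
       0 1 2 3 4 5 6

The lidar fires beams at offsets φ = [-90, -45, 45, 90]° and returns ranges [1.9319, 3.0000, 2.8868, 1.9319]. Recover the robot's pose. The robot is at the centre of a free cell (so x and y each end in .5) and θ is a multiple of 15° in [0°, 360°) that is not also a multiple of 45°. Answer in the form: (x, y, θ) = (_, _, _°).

The pose lattice has 35·16 = 560 candidates. Test each by forward raycasting.
  (1.5, 4.5, 255°): beam 1 = 0.5176 ≠ 1.9319 ✗
  (1.5, 8.5, 330°): beam 1 = 1.0000 ≠ 1.9319 ✗
  (4.5, 1.5, 240°): beam 1 = 1.7321 ≠ 1.9319 ✗
  (1.5, 3.5, 105°): beam 1 = 4.6587 ≠ 1.9319 ✗
  …
  (5.5, 5.5, 165°): r_1=1.9319, r_2=3.0000, r_3=2.8868, r_4=1.9319 — all match ✓
Only this pose fits every beam.

(x, y, θ) = (5.5, 5.5, 165°)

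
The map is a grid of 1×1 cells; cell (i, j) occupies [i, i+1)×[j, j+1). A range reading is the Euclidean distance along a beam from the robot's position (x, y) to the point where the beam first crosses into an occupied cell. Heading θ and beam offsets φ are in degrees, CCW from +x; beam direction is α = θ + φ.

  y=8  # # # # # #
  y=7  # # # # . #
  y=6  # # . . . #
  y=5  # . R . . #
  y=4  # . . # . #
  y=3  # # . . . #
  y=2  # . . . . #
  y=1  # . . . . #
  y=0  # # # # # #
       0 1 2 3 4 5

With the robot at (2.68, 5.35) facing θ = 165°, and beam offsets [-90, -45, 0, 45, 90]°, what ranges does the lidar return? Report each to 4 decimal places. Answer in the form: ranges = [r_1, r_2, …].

ranges = [1.7082, 1.3600, 1.7393, 1.9399, 4.5035]

beam 1: φ=-90°, α=75°
  cosα=0.2588 sinα=0.9659 | (2,5) | tMaxX 1.2364 tMaxY 0.6729 | tΔX 3.8637 tΔY 1.0353
    t=0.6729 [y] (2,6)
    t=1.2364 [x] (3,6)
    t=1.7082 [y] (3,7) — stop
  → r_1 = 1.7082
beam 2: φ=-45°, α=120°
  cosα=-0.5000 sinα=0.8660 | (2,5) | tMaxX 1.3600 tMaxY 0.7506 | tΔX 2.0000 tΔY 1.1547
    t=0.7506 [y] (2,6)
    t=1.3600 [x] (1,6) — stop
  → r_2 = 1.3600
beam 3: φ=0°, α=165°
  cosα=-0.9659 sinα=0.2588 | (2,5) | tMaxX 0.7040 tMaxY 2.5114 | tΔX 1.0353 tΔY 3.8637
    t=0.7040 [x] (1,5)
    t=1.7393 [x] (0,5) — stop
  → r_3 = 1.7393
beam 4: φ=45°, α=210°
  cosα=-0.8660 sinα=-0.5000 | (2,5) | tMaxX 0.7852 tMaxY 0.7000 | tΔX 1.1547 tΔY 2.0000
    t=0.7000 [y] (2,4)
    t=0.7852 [x] (1,4)
    t=1.9399 [x] (0,4) — stop
  → r_4 = 1.9399
beam 5: φ=90°, α=255°
  cosα=-0.2588 sinα=-0.9659 | (2,5) | tMaxX 2.6273 tMaxY 0.3623 | tΔX 3.8637 tΔY 1.0353
    t=0.3623 [y] (2,4)
    t=1.3976 [y] (2,3)
    t=2.4329 [y] (2,2)
    t=2.6273 [x] (1,2)
    t=3.4682 [y] (1,1)
    t=4.5035 [y] (1,0) — stop
  → r_5 = 4.5035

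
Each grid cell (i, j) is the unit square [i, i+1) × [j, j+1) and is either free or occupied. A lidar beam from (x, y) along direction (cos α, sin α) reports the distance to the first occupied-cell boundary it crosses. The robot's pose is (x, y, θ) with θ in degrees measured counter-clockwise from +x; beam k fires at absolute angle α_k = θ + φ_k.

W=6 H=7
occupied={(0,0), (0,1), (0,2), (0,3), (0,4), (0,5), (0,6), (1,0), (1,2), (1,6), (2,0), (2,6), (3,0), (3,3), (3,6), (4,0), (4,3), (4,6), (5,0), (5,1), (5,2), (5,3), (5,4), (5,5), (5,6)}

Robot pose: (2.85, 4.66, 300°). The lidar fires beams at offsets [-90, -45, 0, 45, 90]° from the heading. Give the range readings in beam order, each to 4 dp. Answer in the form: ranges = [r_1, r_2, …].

ranges = [2.1362, 3.7891, 0.7621, 2.2258, 2.4826]

beam 1: φ=-90°, α=210°
  cosα=-0.8660 sinα=-0.5000 | (2,4) | tMaxX 0.9815 tMaxY 1.3200 | tΔX 1.1547 tΔY 2.0000
    t=0.9815 [x] (1,4)
    t=1.3200 [y] (1,3)
    t=2.1362 [x] (0,3) — stop
  → r_1 = 2.1362
beam 2: φ=-45°, α=255°
  cosα=-0.2588 sinα=-0.9659 | (2,4) | tMaxX 3.2841 tMaxY 0.6833 | tΔX 3.8637 tΔY 1.0353
    t=0.6833 [y] (2,3)
    t=1.7186 [y] (2,2)
    t=2.7538 [y] (2,1)
    t=3.2841 [x] (1,1)
    t=3.7891 [y] (1,0) — stop
  → r_2 = 3.7891
beam 3: φ=0°, α=300°
  cosα=0.5000 sinα=-0.8660 | (2,4) | tMaxX 0.3000 tMaxY 0.7621 | tΔX 2.0000 tΔY 1.1547
    t=0.3000 [x] (3,4)
    t=0.7621 [y] (3,3) — stop
  → r_3 = 0.7621
beam 4: φ=45°, α=345°
  cosα=0.9659 sinα=-0.2588 | (2,4) | tMaxX 0.1553 tMaxY 2.5500 | tΔX 1.0353 tΔY 3.8637
    t=0.1553 [x] (3,4)
    t=1.1906 [x] (4,4)
    t=2.2258 [x] (5,4) — stop
  → r_4 = 2.2258
beam 5: φ=90°, α=30°
  cosα=0.8660 sinα=0.5000 | (2,4) | tMaxX 0.1732 tMaxY 0.6800 | tΔX 1.1547 tΔY 2.0000
    t=0.1732 [x] (3,4)
    t=0.6800 [y] (3,5)
    t=1.3279 [x] (4,5)
    t=2.4826 [x] (5,5) — stop
  → r_5 = 2.4826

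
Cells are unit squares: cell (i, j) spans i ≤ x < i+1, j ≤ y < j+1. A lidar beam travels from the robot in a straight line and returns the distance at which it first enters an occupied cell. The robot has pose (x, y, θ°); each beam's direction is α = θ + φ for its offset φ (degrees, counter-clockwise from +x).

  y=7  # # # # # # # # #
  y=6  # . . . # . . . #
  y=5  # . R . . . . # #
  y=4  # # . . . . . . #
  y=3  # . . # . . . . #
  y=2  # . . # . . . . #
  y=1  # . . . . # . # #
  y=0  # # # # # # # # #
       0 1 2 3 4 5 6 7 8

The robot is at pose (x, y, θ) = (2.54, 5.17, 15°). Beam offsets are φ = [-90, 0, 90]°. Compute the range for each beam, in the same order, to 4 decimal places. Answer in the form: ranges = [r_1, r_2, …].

beam 1: φ=-90°, α=285°
  cosα=0.2588 sinα=-0.9659 | (2,5) | tMaxX 1.7773 tMaxY 0.1760 | tΔX 3.8637 tΔY 1.0353
    t=0.1760 [y] (2,4)
    t=1.2113 [y] (2,3)
    t=1.7773 [x] (3,3) — stop
  → r_1 = 1.7773
beam 2: φ=0°, α=15°
  cosα=0.9659 sinα=0.2588 | (2,5) | tMaxX 0.4762 tMaxY 3.2069 | tΔX 1.0353 tΔY 3.8637
    t=0.4762 [x] (3,5)
    t=1.5115 [x] (4,5)
    t=2.5468 [x] (5,5)
    t=3.2069 [y] (5,6)
    t=3.5821 [x] (6,6)
    t=4.6173 [x] (7,6)
    t=5.6526 [x] (8,6) — stop
  → r_2 = 5.6526
beam 3: φ=90°, α=105°
  cosα=-0.2588 sinα=0.9659 | (2,5) | tMaxX 2.0864 tMaxY 0.8593 | tΔX 3.8637 tΔY 1.0353
    t=0.8593 [y] (2,6)
    t=1.8946 [y] (2,7) — stop
  → r_3 = 1.8946

ranges = [1.7773, 5.6526, 1.8946]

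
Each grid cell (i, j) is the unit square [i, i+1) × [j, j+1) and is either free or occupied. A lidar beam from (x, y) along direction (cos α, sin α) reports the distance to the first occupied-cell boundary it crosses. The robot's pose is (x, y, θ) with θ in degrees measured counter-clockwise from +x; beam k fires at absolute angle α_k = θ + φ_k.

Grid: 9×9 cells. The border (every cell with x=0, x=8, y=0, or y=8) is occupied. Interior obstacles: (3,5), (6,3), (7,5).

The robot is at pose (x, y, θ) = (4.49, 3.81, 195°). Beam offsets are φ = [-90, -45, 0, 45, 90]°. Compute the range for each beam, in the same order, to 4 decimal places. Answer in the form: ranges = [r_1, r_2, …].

beam 1: φ=-90°, α=105°
  dir = (cos 105°, sin 105°) = (-0.2588, 0.9659); from cell (4,3)
  next x-line at t=1.8932, next y-line at t=0.1967; Δt_x=3.8637, Δt_y=1.0353
    y: enter (4,4) at t=0.1967
    y: enter (4,5) at t=1.2320
    x: enter (3,5) at t=1.8932 ← occupied
  → r_1 = 1.8932
beam 2: φ=-45°, α=150°
  dir = (cos 150°, sin 150°) = (-0.8660, 0.5000); from cell (4,3)
  next x-line at t=0.5658, next y-line at t=0.3800; Δt_x=1.1547, Δt_y=2.0000
    y: enter (4,4) at t=0.3800
    x: enter (3,4) at t=0.5658
    x: enter (2,4) at t=1.7205
    y: enter (2,5) at t=2.3800
    x: enter (1,5) at t=2.8752
    x: enter (0,5) at t=4.0299 ← occupied
  → r_2 = 4.0299
beam 3: φ=0°, α=195°
  dir = (cos 195°, sin 195°) = (-0.9659, -0.2588); from cell (4,3)
  next x-line at t=0.5073, next y-line at t=3.1296; Δt_x=1.0353, Δt_y=3.8637
    x: enter (3,3) at t=0.5073
    x: enter (2,3) at t=1.5426
    x: enter (1,3) at t=2.5778
    y: enter (1,2) at t=3.1296
    x: enter (0,2) at t=3.6131 ← occupied
  → r_3 = 3.6131
beam 4: φ=45°, α=240°
  dir = (cos 240°, sin 240°) = (-0.5000, -0.8660); from cell (4,3)
  next x-line at t=0.9800, next y-line at t=0.9353; Δt_x=2.0000, Δt_y=1.1547
    y: enter (4,2) at t=0.9353
    x: enter (3,2) at t=0.9800
    y: enter (3,1) at t=2.0900
    x: enter (2,1) at t=2.9800
    y: enter (2,0) at t=3.2447 ← occupied
  → r_4 = 3.2447
beam 5: φ=90°, α=285°
  dir = (cos 285°, sin 285°) = (0.2588, -0.9659); from cell (4,3)
  next x-line at t=1.9705, next y-line at t=0.8386; Δt_x=3.8637, Δt_y=1.0353
    y: enter (4,2) at t=0.8386
    y: enter (4,1) at t=1.8738
    x: enter (5,1) at t=1.9705
    y: enter (5,0) at t=2.9091 ← occupied
  → r_5 = 2.9091

ranges = [1.8932, 4.0299, 3.6131, 3.2447, 2.9091]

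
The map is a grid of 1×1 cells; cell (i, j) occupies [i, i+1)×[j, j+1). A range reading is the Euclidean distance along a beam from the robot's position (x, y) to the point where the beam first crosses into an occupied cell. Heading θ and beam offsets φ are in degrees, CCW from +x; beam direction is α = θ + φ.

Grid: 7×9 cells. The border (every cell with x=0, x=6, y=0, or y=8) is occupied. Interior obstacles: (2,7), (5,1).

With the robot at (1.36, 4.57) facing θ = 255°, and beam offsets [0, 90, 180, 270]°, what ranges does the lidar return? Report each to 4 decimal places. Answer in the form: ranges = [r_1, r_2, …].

beam 1: φ=0°, α=255°
  dir = (cos 255°, sin 255°) = (-0.2588, -0.9659); from cell (1,4)
  next x-line at t=1.3909, next y-line at t=0.5901; Δt_x=3.8637, Δt_y=1.0353
    y: enter (1,3) at t=0.5901
    x: enter (0,3) at t=1.3909 ← occupied
  → r_1 = 1.3909
beam 2: φ=90°, α=345°
  dir = (cos 345°, sin 345°) = (0.9659, -0.2588); from cell (1,4)
  next x-line at t=0.6626, next y-line at t=2.2023; Δt_x=1.0353, Δt_y=3.8637
    x: enter (2,4) at t=0.6626
    x: enter (3,4) at t=1.6979
    y: enter (3,3) at t=2.2023
    x: enter (4,3) at t=2.7331
    x: enter (5,3) at t=3.7684
    x: enter (6,3) at t=4.8037 ← occupied
  → r_2 = 4.8037
beam 3: φ=180°, α=75°
  dir = (cos 75°, sin 75°) = (0.2588, 0.9659); from cell (1,4)
  next x-line at t=2.4728, next y-line at t=0.4452; Δt_x=3.8637, Δt_y=1.0353
    y: enter (1,5) at t=0.4452
    y: enter (1,6) at t=1.4804
    x: enter (2,6) at t=2.4728
    y: enter (2,7) at t=2.5157 ← occupied
  → r_3 = 2.5157
beam 4: φ=270°, α=165°
  dir = (cos 165°, sin 165°) = (-0.9659, 0.2588); from cell (1,4)
  next x-line at t=0.3727, next y-line at t=1.6614; Δt_x=1.0353, Δt_y=3.8637
    x: enter (0,4) at t=0.3727 ← occupied
  → r_4 = 0.3727

ranges = [1.3909, 4.8037, 2.5157, 0.3727]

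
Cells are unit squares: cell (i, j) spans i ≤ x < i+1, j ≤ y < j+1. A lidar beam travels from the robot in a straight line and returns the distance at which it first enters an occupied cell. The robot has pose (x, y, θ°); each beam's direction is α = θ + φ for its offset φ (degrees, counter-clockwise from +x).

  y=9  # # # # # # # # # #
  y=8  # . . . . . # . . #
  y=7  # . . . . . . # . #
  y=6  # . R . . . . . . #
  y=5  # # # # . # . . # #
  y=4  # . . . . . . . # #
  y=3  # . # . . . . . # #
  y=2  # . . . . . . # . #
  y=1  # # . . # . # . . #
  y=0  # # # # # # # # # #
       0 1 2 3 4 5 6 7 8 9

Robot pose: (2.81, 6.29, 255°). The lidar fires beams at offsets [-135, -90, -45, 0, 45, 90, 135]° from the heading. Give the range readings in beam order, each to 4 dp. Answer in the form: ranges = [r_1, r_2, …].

beam 1: φ=-135°, α=120°
  dir = (cos 120°, sin 120°) = (-0.5000, 0.8660); from cell (2,6)
  next x-line at t=1.6200, next y-line at t=0.8198; Δt_x=2.0000, Δt_y=1.1547
    y: enter (2,7) at t=0.8198
    x: enter (1,7) at t=1.6200
    y: enter (1,8) at t=1.9745
    y: enter (1,9) at t=3.1292 ← occupied
  → r_1 = 3.1292
beam 2: φ=-90°, α=165°
  dir = (cos 165°, sin 165°) = (-0.9659, 0.2588); from cell (2,6)
  next x-line at t=0.8386, next y-line at t=2.7432; Δt_x=1.0353, Δt_y=3.8637
    x: enter (1,6) at t=0.8386
    x: enter (0,6) at t=1.8738 ← occupied
  → r_2 = 1.8738
beam 3: φ=-45°, α=210°
  dir = (cos 210°, sin 210°) = (-0.8660, -0.5000); from cell (2,6)
  next x-line at t=0.9353, next y-line at t=0.5800; Δt_x=1.1547, Δt_y=2.0000
    y: enter (2,5) at t=0.5800 ← occupied
  → r_3 = 0.5800
beam 4: φ=0°, α=255°
  dir = (cos 255°, sin 255°) = (-0.2588, -0.9659); from cell (2,6)
  next x-line at t=3.1296, next y-line at t=0.3002; Δt_x=3.8637, Δt_y=1.0353
    y: enter (2,5) at t=0.3002 ← occupied
  → r_4 = 0.3002
beam 5: φ=45°, α=300°
  dir = (cos 300°, sin 300°) = (0.5000, -0.8660); from cell (2,6)
  next x-line at t=0.3800, next y-line at t=0.3349; Δt_x=2.0000, Δt_y=1.1547
    y: enter (2,5) at t=0.3349 ← occupied
  → r_5 = 0.3349
beam 6: φ=90°, α=345°
  dir = (cos 345°, sin 345°) = (0.9659, -0.2588); from cell (2,6)
  next x-line at t=0.1967, next y-line at t=1.1205; Δt_x=1.0353, Δt_y=3.8637
    x: enter (3,6) at t=0.1967
    y: enter (3,5) at t=1.1205 ← occupied
  → r_6 = 1.1205
beam 7: φ=135°, α=30°
  dir = (cos 30°, sin 30°) = (0.8660, 0.5000); from cell (2,6)
  next x-line at t=0.2194, next y-line at t=1.4200; Δt_x=1.1547, Δt_y=2.0000
    x: enter (3,6) at t=0.2194
    x: enter (4,6) at t=1.3741
    y: enter (4,7) at t=1.4200
    x: enter (5,7) at t=2.5288
    y: enter (5,8) at t=3.4200
    x: enter (6,8) at t=3.6835 ← occupied
  → r_7 = 3.6835

ranges = [3.1292, 1.8738, 0.5800, 0.3002, 0.3349, 1.1205, 3.6835]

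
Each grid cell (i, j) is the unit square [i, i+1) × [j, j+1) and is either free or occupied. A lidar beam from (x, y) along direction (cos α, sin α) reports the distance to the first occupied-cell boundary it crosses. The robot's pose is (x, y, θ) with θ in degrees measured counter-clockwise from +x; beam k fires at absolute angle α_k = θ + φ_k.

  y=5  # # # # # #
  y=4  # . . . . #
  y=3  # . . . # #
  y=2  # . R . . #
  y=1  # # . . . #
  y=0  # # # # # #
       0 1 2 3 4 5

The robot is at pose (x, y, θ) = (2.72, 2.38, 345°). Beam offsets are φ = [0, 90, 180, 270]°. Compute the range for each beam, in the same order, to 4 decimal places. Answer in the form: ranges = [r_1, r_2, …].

beam 1: φ=0°, α=345°
  dir = (cos 345°, sin 345°) = (0.9659, -0.2588); from cell (2,2)
  next x-line at t=0.2899, next y-line at t=1.4682; Δt_x=1.0353, Δt_y=3.8637
    x: enter (3,2) at t=0.2899
    x: enter (4,2) at t=1.3252
    y: enter (4,1) at t=1.4682
    x: enter (5,1) at t=2.3604 ← occupied
  → r_1 = 2.3604
beam 2: φ=90°, α=75°
  dir = (cos 75°, sin 75°) = (0.2588, 0.9659); from cell (2,2)
  next x-line at t=1.0818, next y-line at t=0.6419; Δt_x=3.8637, Δt_y=1.0353
    y: enter (2,3) at t=0.6419
    x: enter (3,3) at t=1.0818
    y: enter (3,4) at t=1.6771
    y: enter (3,5) at t=2.7124 ← occupied
  → r_2 = 2.7124
beam 3: φ=180°, α=165°
  dir = (cos 165°, sin 165°) = (-0.9659, 0.2588); from cell (2,2)
  next x-line at t=0.7454, next y-line at t=2.3955; Δt_x=1.0353, Δt_y=3.8637
    x: enter (1,2) at t=0.7454
    x: enter (0,2) at t=1.7807 ← occupied
  → r_3 = 1.7807
beam 4: φ=270°, α=255°
  dir = (cos 255°, sin 255°) = (-0.2588, -0.9659); from cell (2,2)
  next x-line at t=2.7819, next y-line at t=0.3934; Δt_x=3.8637, Δt_y=1.0353
    y: enter (2,1) at t=0.3934
    y: enter (2,0) at t=1.4287 ← occupied
  → r_4 = 1.4287

ranges = [2.3604, 2.7124, 1.7807, 1.4287]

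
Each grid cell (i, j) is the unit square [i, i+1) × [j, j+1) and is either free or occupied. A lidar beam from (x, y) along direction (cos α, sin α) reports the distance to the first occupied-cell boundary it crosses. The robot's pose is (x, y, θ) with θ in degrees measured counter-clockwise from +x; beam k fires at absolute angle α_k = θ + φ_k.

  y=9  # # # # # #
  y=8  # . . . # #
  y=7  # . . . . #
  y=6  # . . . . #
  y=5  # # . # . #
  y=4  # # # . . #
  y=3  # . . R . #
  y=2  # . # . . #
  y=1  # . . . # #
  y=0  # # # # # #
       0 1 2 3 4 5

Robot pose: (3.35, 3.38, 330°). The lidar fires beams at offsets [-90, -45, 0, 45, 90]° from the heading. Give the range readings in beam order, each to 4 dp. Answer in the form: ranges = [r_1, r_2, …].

ranges = [0.7000, 2.4640, 1.9053, 1.7082, 3.3000]

beam 1: φ=-90°, α=240°
  cosα=-0.5000 sinα=-0.8660 | (3,3) | tMaxX 0.7000 tMaxY 0.4388 | tΔX 2.0000 tΔY 1.1547
    t=0.4388 [y] (3,2)
    t=0.7000 [x] (2,2) — stop
  → r_1 = 0.7000
beam 2: φ=-45°, α=285°
  cosα=0.2588 sinα=-0.9659 | (3,3) | tMaxX 2.5114 tMaxY 0.3934 | tΔX 3.8637 tΔY 1.0353
    t=0.3934 [y] (3,2)
    t=1.4287 [y] (3,1)
    t=2.4640 [y] (3,0) — stop
  → r_2 = 2.4640
beam 3: φ=0°, α=330°
  cosα=0.8660 sinα=-0.5000 | (3,3) | tMaxX 0.7506 tMaxY 0.7600 | tΔX 1.1547 tΔY 2.0000
    t=0.7506 [x] (4,3)
    t=0.7600 [y] (4,2)
    t=1.9053 [x] (5,2) — stop
  → r_3 = 1.9053
beam 4: φ=45°, α=15°
  cosα=0.9659 sinα=0.2588 | (3,3) | tMaxX 0.6729 tMaxY 2.3955 | tΔX 1.0353 tΔY 3.8637
    t=0.6729 [x] (4,3)
    t=1.7082 [x] (5,3) — stop
  → r_4 = 1.7082
beam 5: φ=90°, α=60°
  cosα=0.5000 sinα=0.8660 | (3,3) | tMaxX 1.3000 tMaxY 0.7159 | tΔX 2.0000 tΔY 1.1547
    t=0.7159 [y] (3,4)
    t=1.3000 [x] (4,4)
    t=1.8706 [y] (4,5)
    t=3.0253 [y] (4,6)
    t=3.3000 [x] (5,6) — stop
  → r_5 = 3.3000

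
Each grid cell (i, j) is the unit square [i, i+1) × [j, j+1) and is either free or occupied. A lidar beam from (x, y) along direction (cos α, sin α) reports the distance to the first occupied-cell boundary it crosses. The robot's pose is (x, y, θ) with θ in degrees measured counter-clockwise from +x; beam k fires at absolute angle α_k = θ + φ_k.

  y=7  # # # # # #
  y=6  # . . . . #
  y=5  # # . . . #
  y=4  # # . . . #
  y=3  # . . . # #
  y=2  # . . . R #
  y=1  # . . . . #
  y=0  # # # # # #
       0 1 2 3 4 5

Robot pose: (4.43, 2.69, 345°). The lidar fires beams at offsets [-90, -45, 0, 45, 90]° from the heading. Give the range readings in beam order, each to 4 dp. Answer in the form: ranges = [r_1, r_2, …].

ranges = [1.7496, 1.1400, 0.5901, 0.6200, 0.3209]

beam 1: φ=-90°, α=255°
  cosα=-0.2588 sinα=-0.9659 | (4,2) | tMaxX 1.6614 tMaxY 0.7143 | tΔX 3.8637 tΔY 1.0353
    t=0.7143 [y] (4,1)
    t=1.6614 [x] (3,1)
    t=1.7496 [y] (3,0) — stop
  → r_1 = 1.7496
beam 2: φ=-45°, α=300°
  cosα=0.5000 sinα=-0.8660 | (4,2) | tMaxX 1.1400 tMaxY 0.7967 | tΔX 2.0000 tΔY 1.1547
    t=0.7967 [y] (4,1)
    t=1.1400 [x] (5,1) — stop
  → r_2 = 1.1400
beam 3: φ=0°, α=345°
  cosα=0.9659 sinα=-0.2588 | (4,2) | tMaxX 0.5901 tMaxY 2.6660 | tΔX 1.0353 tΔY 3.8637
    t=0.5901 [x] (5,2) — stop
  → r_3 = 0.5901
beam 4: φ=45°, α=30°
  cosα=0.8660 sinα=0.5000 | (4,2) | tMaxX 0.6582 tMaxY 0.6200 | tΔX 1.1547 tΔY 2.0000
    t=0.6200 [y] (4,3) — stop
  → r_4 = 0.6200
beam 5: φ=90°, α=75°
  cosα=0.2588 sinα=0.9659 | (4,2) | tMaxX 2.2023 tMaxY 0.3209 | tΔX 3.8637 tΔY 1.0353
    t=0.3209 [y] (4,3) — stop
  → r_5 = 0.3209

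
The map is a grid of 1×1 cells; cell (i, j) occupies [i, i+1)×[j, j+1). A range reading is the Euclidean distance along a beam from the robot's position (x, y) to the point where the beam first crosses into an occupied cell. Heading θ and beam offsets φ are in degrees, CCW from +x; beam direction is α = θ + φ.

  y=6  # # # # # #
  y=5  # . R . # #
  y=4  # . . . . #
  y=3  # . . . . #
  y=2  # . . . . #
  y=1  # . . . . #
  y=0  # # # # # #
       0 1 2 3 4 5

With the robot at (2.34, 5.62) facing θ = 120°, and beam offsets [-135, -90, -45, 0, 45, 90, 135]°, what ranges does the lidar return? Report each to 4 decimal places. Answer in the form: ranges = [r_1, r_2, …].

beam 1: φ=-135°, α=345°
  d=(0.9659,-0.2588)  start (2,5)  tX=0.6833 tY=2.3955  stride 1/|dx|=1.0353 1/|dy|=3.8637
    cross x-line → (3,5), t=0.6833
    cross x-line → (4,5), t=1.7186 (wall)
  → r_1 = 1.7186
beam 2: φ=-90°, α=30°
  d=(0.8660,0.5000)  start (2,5)  tX=0.7621 tY=0.7600  stride 1/|dx|=1.1547 1/|dy|=2.0000
    cross y-line → (2,6), t=0.7600 (wall)
  → r_2 = 0.7600
beam 3: φ=-45°, α=75°
  d=(0.2588,0.9659)  start (2,5)  tX=2.5500 tY=0.3934  stride 1/|dx|=3.8637 1/|dy|=1.0353
    cross y-line → (2,6), t=0.3934 (wall)
  → r_3 = 0.3934
beam 4: φ=0°, α=120°
  d=(-0.5000,0.8660)  start (2,5)  tX=0.6800 tY=0.4388  stride 1/|dx|=2.0000 1/|dy|=1.1547
    cross y-line → (2,6), t=0.4388 (wall)
  → r_4 = 0.4388
beam 5: φ=45°, α=165°
  d=(-0.9659,0.2588)  start (2,5)  tX=0.3520 tY=1.4682  stride 1/|dx|=1.0353 1/|dy|=3.8637
    cross x-line → (1,5), t=0.3520
    cross x-line → (0,5), t=1.3873 (wall)
  → r_5 = 1.3873
beam 6: φ=90°, α=210°
  d=(-0.8660,-0.5000)  start (2,5)  tX=0.3926 tY=1.2400  stride 1/|dx|=1.1547 1/|dy|=2.0000
    cross x-line → (1,5), t=0.3926
    cross y-line → (1,4), t=1.2400
    cross x-line → (0,4), t=1.5473 (wall)
  → r_6 = 1.5473
beam 7: φ=135°, α=255°
  d=(-0.2588,-0.9659)  start (2,5)  tX=1.3137 tY=0.6419  stride 1/|dx|=3.8637 1/|dy|=1.0353
    cross y-line → (2,4), t=0.6419
    cross x-line → (1,4), t=1.3137
    cross y-line → (1,3), t=1.6771
    cross y-line → (1,2), t=2.7124
    cross y-line → (1,1), t=3.7477
    cross y-line → (1,0), t=4.7830 (wall)
  → r_7 = 4.7830

ranges = [1.7186, 0.7600, 0.3934, 0.4388, 1.3873, 1.5473, 4.7830]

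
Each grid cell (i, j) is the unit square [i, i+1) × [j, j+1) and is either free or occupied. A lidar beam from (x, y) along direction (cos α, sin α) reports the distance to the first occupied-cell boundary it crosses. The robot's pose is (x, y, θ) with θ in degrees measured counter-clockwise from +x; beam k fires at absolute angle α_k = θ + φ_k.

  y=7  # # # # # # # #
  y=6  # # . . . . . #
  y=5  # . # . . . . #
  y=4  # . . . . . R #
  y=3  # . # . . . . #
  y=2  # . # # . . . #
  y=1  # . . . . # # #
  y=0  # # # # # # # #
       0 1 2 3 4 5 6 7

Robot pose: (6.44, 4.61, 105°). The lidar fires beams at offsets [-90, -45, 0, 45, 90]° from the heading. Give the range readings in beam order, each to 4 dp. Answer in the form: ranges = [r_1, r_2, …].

ranges = [0.5798, 1.1200, 2.4743, 4.7800, 3.5614]

beam 1: φ=-90°, α=15°
  dir = (cos 15°, sin 15°) = (0.9659, 0.2588); from cell (6,4)
  next x-line at t=0.5798, next y-line at t=1.5068; Δt_x=1.0353, Δt_y=3.8637
    x: enter (7,4) at t=0.5798 ← occupied
  → r_1 = 0.5798
beam 2: φ=-45°, α=60°
  dir = (cos 60°, sin 60°) = (0.5000, 0.8660); from cell (6,4)
  next x-line at t=1.1200, next y-line at t=0.4503; Δt_x=2.0000, Δt_y=1.1547
    y: enter (6,5) at t=0.4503
    x: enter (7,5) at t=1.1200 ← occupied
  → r_2 = 1.1200
beam 3: φ=0°, α=105°
  dir = (cos 105°, sin 105°) = (-0.2588, 0.9659); from cell (6,4)
  next x-line at t=1.7000, next y-line at t=0.4038; Δt_x=3.8637, Δt_y=1.0353
    y: enter (6,5) at t=0.4038
    y: enter (6,6) at t=1.4390
    x: enter (5,6) at t=1.7000
    y: enter (5,7) at t=2.4743 ← occupied
  → r_3 = 2.4743
beam 4: φ=45°, α=150°
  dir = (cos 150°, sin 150°) = (-0.8660, 0.5000); from cell (6,4)
  next x-line at t=0.5081, next y-line at t=0.7800; Δt_x=1.1547, Δt_y=2.0000
    x: enter (5,4) at t=0.5081
    y: enter (5,5) at t=0.7800
    x: enter (4,5) at t=1.6628
    y: enter (4,6) at t=2.7800
    x: enter (3,6) at t=2.8175
    x: enter (2,6) at t=3.9722
    y: enter (2,7) at t=4.7800 ← occupied
  → r_4 = 4.7800
beam 5: φ=90°, α=195°
  dir = (cos 195°, sin 195°) = (-0.9659, -0.2588); from cell (6,4)
  next x-line at t=0.4555, next y-line at t=2.3569; Δt_x=1.0353, Δt_y=3.8637
    x: enter (5,4) at t=0.4555
    x: enter (4,4) at t=1.4908
    y: enter (4,3) at t=2.3569
    x: enter (3,3) at t=2.5261
    x: enter (2,3) at t=3.5614 ← occupied
  → r_5 = 3.5614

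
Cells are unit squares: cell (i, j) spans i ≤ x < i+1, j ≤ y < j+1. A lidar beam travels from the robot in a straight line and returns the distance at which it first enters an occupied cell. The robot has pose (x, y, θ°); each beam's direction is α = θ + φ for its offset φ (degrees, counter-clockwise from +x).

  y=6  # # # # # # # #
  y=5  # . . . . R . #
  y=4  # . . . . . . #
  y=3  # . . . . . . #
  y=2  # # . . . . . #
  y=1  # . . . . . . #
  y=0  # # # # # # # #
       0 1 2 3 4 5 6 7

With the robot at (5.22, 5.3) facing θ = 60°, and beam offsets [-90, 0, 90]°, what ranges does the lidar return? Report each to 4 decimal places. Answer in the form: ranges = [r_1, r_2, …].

beam 1: φ=-90°, α=330°
  dir = (cos 330°, sin 330°) = (0.8660, -0.5000); from cell (5,5)
  next x-line at t=0.9007, next y-line at t=0.6000; Δt_x=1.1547, Δt_y=2.0000
    y: enter (5,4) at t=0.6000
    x: enter (6,4) at t=0.9007
    x: enter (7,4) at t=2.0554 ← occupied
  → r_1 = 2.0554
beam 2: φ=0°, α=60°
  dir = (cos 60°, sin 60°) = (0.5000, 0.8660); from cell (5,5)
  next x-line at t=1.5600, next y-line at t=0.8083; Δt_x=2.0000, Δt_y=1.1547
    y: enter (5,6) at t=0.8083 ← occupied
  → r_2 = 0.8083
beam 3: φ=90°, α=150°
  dir = (cos 150°, sin 150°) = (-0.8660, 0.5000); from cell (5,5)
  next x-line at t=0.2540, next y-line at t=1.4000; Δt_x=1.1547, Δt_y=2.0000
    x: enter (4,5) at t=0.2540
    y: enter (4,6) at t=1.4000 ← occupied
  → r_3 = 1.4000

ranges = [2.0554, 0.8083, 1.4000]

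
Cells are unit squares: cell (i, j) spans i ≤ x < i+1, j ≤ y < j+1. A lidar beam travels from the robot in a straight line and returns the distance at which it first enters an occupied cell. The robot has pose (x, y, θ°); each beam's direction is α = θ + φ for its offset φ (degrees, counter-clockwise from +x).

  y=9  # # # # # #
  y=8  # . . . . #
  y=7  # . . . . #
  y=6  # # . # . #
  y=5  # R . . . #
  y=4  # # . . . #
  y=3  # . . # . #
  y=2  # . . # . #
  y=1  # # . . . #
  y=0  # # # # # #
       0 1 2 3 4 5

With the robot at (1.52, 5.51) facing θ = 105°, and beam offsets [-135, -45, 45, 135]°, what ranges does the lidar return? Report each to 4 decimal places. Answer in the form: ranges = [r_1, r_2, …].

beam 1: φ=-135°, α=330°
  direction (0.8660, -0.5000); cell (1,5); t to first gridline: x 0.5543, y 1.0200 (then +1.1547 / +2.0000)
    (2,5) via x @ 0.5543
    (2,4) via y @ 1.0200
    (3,4) via x @ 1.7090
    (4,4) via x @ 2.8637
    (4,3) via y @ 3.0200
    (5,3) via x @ 4.0184  # hit
  → r_1 = 4.0184
beam 2: φ=-45°, α=60°
  direction (0.5000, 0.8660); cell (1,5); t to first gridline: x 0.9600, y 0.5658 (then +2.0000 / +1.1547)
    (1,6) via y @ 0.5658  # hit
  → r_2 = 0.5658
beam 3: φ=45°, α=150°
  direction (-0.8660, 0.5000); cell (1,5); t to first gridline: x 0.6004, y 0.9800 (then +1.1547 / +2.0000)
    (0,5) via x @ 0.6004  # hit
  → r_3 = 0.6004
beam 4: φ=135°, α=240°
  direction (-0.5000, -0.8660); cell (1,5); t to first gridline: x 1.0400, y 0.5889 (then +2.0000 / +1.1547)
    (1,4) via y @ 0.5889  # hit
  → r_4 = 0.5889

ranges = [4.0184, 0.5658, 0.6004, 0.5889]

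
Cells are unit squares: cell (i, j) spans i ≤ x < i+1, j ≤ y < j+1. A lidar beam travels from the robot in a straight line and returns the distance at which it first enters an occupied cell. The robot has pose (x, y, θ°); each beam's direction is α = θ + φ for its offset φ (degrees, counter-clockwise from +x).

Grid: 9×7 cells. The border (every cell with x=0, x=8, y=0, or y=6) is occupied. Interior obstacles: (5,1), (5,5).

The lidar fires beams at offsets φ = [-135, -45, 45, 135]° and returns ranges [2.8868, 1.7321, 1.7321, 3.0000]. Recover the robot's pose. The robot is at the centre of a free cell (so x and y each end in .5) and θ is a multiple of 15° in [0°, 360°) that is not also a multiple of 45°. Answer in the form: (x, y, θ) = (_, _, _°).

(x, y, θ) = (3.5, 2.5, 285°)

Enumerate (i+0.5, j+0.5, θ) over the 33 free cells and 16 admissible headings. For each, cast all 4 beams and compare to the given ranges.
  (7.5, 4.5, 15°): beam 1 = 3.0000 ≠ 2.8868 ✗
  (2.5, 5.5, 285°): beam 1 = 1.0000 ≠ 2.8868 ✗
  (2.5, 4.5, 105°): beam 1 = 6.3509 ≠ 2.8868 ✗
  (5.5, 4.5, 330°): beam 1 = 4.6587 ≠ 2.8868 ✗
  (2.5, 3.5, 120°): beam 1 = 5.6940 ≠ 2.8868 ✗
  …
  (3.5, 2.5, 285°): r_1=2.8868, r_2=1.7321, r_3=1.7321, r_4=3.0000 — all match ✓
Only this pose fits every beam.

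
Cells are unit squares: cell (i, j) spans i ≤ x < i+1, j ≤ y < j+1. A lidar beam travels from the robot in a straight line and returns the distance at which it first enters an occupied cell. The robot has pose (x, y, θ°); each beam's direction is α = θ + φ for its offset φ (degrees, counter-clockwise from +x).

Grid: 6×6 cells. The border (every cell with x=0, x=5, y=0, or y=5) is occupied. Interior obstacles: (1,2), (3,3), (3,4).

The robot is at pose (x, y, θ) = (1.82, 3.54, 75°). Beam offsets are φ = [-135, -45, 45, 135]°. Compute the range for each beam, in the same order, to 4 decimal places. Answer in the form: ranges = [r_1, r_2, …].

beam 1: φ=-135°, α=300°
  direction (0.5000, -0.8660); cell (1,3); t to first gridline: x 0.3600, y 0.6235 (then +2.0000 / +1.1547)
    (2,3) via x @ 0.3600
    (2,2) via y @ 0.6235
    (2,1) via y @ 1.7782
    (3,1) via x @ 2.3600
    (3,0) via y @ 2.9329  # hit
  → r_1 = 2.9329
beam 2: φ=-45°, α=30°
  direction (0.8660, 0.5000); cell (1,3); t to first gridline: x 0.2078, y 0.9200 (then +1.1547 / +2.0000)
    (2,3) via x @ 0.2078
    (2,4) via y @ 0.9200
    (3,4) via x @ 1.3625  # hit
  → r_2 = 1.3625
beam 3: φ=45°, α=120°
  direction (-0.5000, 0.8660); cell (1,3); t to first gridline: x 1.6400, y 0.5312 (then +2.0000 / +1.1547)
    (1,4) via y @ 0.5312
    (0,4) via x @ 1.6400  # hit
  → r_3 = 1.6400
beam 4: φ=135°, α=210°
  direction (-0.8660, -0.5000); cell (1,3); t to first gridline: x 0.9469, y 1.0800 (then +1.1547 / +2.0000)
    (0,3) via x @ 0.9469  # hit
  → r_4 = 0.9469

ranges = [2.9329, 1.3625, 1.6400, 0.9469]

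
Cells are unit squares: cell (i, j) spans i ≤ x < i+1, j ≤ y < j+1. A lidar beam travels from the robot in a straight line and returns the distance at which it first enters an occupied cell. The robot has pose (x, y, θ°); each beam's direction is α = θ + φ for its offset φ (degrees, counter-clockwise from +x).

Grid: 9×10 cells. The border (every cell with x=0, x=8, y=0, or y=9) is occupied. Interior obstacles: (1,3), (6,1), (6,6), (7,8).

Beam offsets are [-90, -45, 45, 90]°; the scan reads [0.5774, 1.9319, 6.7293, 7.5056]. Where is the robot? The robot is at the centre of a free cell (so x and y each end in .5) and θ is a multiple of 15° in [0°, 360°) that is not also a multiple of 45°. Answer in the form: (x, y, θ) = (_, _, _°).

(x, y, θ) = (7.5, 5.5, 120°)

The pose lattice has 52·16 = 832 candidates. Test each by forward raycasting.
  (1.5, 8.5, 300°): beam 4 = 1.0000 ≠ 7.5056 ✗
  (2.5, 6.5, 285°): beam 1 = 1.5529 ≠ 0.5774 ✗
  (2.5, 8.5, 345°): beam 1 = 4.6587 ≠ 0.5774 ✗
  …
  (7.5, 5.5, 120°): r_1=0.5774, r_2=1.9319, r_3=6.7293, r_4=7.5056 — all match ✓
Only this pose fits every beam.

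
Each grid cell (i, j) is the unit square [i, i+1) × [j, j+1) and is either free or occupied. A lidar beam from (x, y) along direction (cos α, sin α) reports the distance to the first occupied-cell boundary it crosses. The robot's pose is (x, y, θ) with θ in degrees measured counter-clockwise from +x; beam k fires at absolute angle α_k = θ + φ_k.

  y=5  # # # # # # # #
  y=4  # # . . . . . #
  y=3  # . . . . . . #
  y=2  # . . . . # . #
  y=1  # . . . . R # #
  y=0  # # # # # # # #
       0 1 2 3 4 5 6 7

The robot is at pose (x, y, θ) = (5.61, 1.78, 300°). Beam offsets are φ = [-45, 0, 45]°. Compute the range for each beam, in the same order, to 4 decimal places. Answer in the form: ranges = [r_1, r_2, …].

ranges = [0.8075, 0.7800, 0.4038]

beam 1: φ=-45°, α=255°
  d=(-0.2588,-0.9659)  start (5,1)  tX=2.3569 tY=0.8075  stride 1/|dx|=3.8637 1/|dy|=1.0353
    cross y-line → (5,0), t=0.8075 (wall)
  → r_1 = 0.8075
beam 2: φ=0°, α=300°
  d=(0.5000,-0.8660)  start (5,1)  tX=0.7800 tY=0.9007  stride 1/|dx|=2.0000 1/|dy|=1.1547
    cross x-line → (6,1), t=0.7800 (wall)
  → r_2 = 0.7800
beam 3: φ=45°, α=345°
  d=(0.9659,-0.2588)  start (5,1)  tX=0.4038 tY=3.0137  stride 1/|dx|=1.0353 1/|dy|=3.8637
    cross x-line → (6,1), t=0.4038 (wall)
  → r_3 = 0.4038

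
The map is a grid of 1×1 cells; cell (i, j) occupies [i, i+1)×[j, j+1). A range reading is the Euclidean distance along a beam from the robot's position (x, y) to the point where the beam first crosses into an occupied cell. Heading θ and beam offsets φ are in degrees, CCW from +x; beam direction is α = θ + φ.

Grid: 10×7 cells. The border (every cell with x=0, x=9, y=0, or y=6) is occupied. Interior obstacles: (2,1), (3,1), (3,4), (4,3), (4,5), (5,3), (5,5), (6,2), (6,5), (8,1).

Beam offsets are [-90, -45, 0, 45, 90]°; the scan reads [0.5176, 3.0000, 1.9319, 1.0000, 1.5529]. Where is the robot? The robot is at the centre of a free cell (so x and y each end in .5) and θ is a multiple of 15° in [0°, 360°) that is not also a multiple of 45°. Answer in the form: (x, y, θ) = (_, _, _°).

(x, y, θ) = (3.5, 2.5, 15°)

Enumerate (i+0.5, j+0.5, θ) over the 30 free cells and 16 admissible headings. For each, cast all 5 beams and compare to the given ranges.
  (1.5, 1.5, 105°): beam 4 = 0.5774 ≠ 1.0000 ✗
  (7.5, 3.5, 255°): beam 1 = 1.5529 ≠ 0.5176 ✗
  (1.5, 1.5, 255°): beam 2 = 0.5774 ≠ 3.0000 ✗
  (7.5, 1.5, 345°): beam 2 = 0.5774 ≠ 3.0000 ✗
  …
  (3.5, 2.5, 15°): r_1=0.5176, r_2=3.0000, r_3=1.9319, r_4=1.0000, r_5=1.5529 — all match ✓
Only this pose fits every beam.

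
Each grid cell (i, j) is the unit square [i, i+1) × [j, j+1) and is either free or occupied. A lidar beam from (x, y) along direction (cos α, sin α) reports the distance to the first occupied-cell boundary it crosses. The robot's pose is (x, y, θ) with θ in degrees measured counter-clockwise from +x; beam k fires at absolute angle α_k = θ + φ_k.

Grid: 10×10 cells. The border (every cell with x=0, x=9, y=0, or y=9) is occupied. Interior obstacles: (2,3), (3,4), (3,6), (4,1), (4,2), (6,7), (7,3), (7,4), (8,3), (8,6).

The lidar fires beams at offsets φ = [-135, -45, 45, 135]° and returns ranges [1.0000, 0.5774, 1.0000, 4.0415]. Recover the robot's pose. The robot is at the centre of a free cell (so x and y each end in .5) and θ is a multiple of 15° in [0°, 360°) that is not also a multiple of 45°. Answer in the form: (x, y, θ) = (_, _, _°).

(x, y, θ) = (5.5, 8.5, 105°)

Candidates: 54 free-cell centres × 16 headings = 864 poses. Raycast each; keep the one whose scan matches to 4 dp.
  (8.5, 5.5, 255°): beam 1 = 0.5774 ≠ 1.0000 ✗
  (8.5, 2.5, 165°): beam 1 = 0.5774 ≠ 1.0000 ✗
  (2.5, 8.5, 285°): beam 2 = 3.0000 ≠ 0.5774 ✗
  (6.5, 6.5, 60°): beam 1 = 1.9319 ≠ 1.0000 ✗
  …
  (5.5, 8.5, 105°): r_1=1.0000, r_2=0.5774, r_3=1.0000, r_4=4.0415 — all match ✓
Only this pose fits every beam.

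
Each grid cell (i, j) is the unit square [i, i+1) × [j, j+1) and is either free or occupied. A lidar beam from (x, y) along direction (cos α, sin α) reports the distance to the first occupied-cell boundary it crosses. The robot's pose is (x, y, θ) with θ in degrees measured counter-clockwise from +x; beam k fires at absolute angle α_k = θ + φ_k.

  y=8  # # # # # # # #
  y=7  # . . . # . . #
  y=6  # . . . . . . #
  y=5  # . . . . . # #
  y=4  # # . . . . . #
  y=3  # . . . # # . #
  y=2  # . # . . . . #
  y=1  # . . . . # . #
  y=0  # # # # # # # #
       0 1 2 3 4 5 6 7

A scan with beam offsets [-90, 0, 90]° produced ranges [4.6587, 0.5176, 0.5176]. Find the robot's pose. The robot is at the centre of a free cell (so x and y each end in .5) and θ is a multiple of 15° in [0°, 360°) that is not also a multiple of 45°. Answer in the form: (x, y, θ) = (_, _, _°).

Candidates: 35 free-cell centres × 16 headings = 560 poses. Raycast each; keep the one whose scan matches to 4 dp.
  (4.5, 1.5, 285°): beam 1 = 1.9319 ≠ 4.6587 ✗
  (1.5, 5.5, 345°): beam 1 = 0.5176 ≠ 4.6587 ✗
  (6.5, 7.5, 60°): beam 1 = 0.5774 ≠ 4.6587 ✗
  (2.5, 1.5, 150°): beam 1 = 0.5774 ≠ 4.6587 ✗
  …
  (3.5, 7.5, 345°): r_1=4.6587, r_2=0.5176, r_3=0.5176 — all match ✓
Only this pose fits every beam.

(x, y, θ) = (3.5, 7.5, 345°)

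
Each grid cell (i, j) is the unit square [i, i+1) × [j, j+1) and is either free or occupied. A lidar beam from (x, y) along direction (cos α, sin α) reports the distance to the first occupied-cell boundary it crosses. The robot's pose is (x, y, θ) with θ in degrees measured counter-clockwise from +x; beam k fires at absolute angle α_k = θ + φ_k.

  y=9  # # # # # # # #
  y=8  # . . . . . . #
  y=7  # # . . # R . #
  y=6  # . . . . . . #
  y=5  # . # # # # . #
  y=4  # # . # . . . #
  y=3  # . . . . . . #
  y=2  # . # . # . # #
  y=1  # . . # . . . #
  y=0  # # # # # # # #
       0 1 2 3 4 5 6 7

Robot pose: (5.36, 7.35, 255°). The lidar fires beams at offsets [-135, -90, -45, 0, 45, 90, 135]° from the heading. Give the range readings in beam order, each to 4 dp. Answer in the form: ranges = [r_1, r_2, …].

ranges = [0.7200, 0.3727, 0.4157, 1.3976, 3.2800, 1.6979, 1.8937]

beam 1: φ=-135°, α=120°
  d=(-0.5000,0.8660)  start (5,7)  tX=0.7200 tY=0.7506  stride 1/|dx|=2.0000 1/|dy|=1.1547
    cross x-line → (4,7), t=0.7200 (wall)
  → r_1 = 0.7200
beam 2: φ=-90°, α=165°
  d=(-0.9659,0.2588)  start (5,7)  tX=0.3727 tY=2.5114  stride 1/|dx|=1.0353 1/|dy|=3.8637
    cross x-line → (4,7), t=0.3727 (wall)
  → r_2 = 0.3727
beam 3: φ=-45°, α=210°
  d=(-0.8660,-0.5000)  start (5,7)  tX=0.4157 tY=0.7000  stride 1/|dx|=1.1547 1/|dy|=2.0000
    cross x-line → (4,7), t=0.4157 (wall)
  → r_3 = 0.4157
beam 4: φ=0°, α=255°
  d=(-0.2588,-0.9659)  start (5,7)  tX=1.3909 tY=0.3623  stride 1/|dx|=3.8637 1/|dy|=1.0353
    cross y-line → (5,6), t=0.3623
    cross x-line → (4,6), t=1.3909
    cross y-line → (4,5), t=1.3976 (wall)
  → r_4 = 1.3976
beam 5: φ=45°, α=300°
  d=(0.5000,-0.8660)  start (5,7)  tX=1.2800 tY=0.4041  stride 1/|dx|=2.0000 1/|dy|=1.1547
    cross y-line → (5,6), t=0.4041
    cross x-line → (6,6), t=1.2800
    cross y-line → (6,5), t=1.5588
    cross y-line → (6,4), t=2.7135
    cross x-line → (7,4), t=3.2800 (wall)
  → r_5 = 3.2800
beam 6: φ=90°, α=345°
  d=(0.9659,-0.2588)  start (5,7)  tX=0.6626 tY=1.3523  stride 1/|dx|=1.0353 1/|dy|=3.8637
    cross x-line → (6,7), t=0.6626
    cross y-line → (6,6), t=1.3523
    cross x-line → (7,6), t=1.6979 (wall)
  → r_6 = 1.6979
beam 7: φ=135°, α=30°
  d=(0.8660,0.5000)  start (5,7)  tX=0.7390 tY=1.3000  stride 1/|dx|=1.1547 1/|dy|=2.0000
    cross x-line → (6,7), t=0.7390
    cross y-line → (6,8), t=1.3000
    cross x-line → (7,8), t=1.8937 (wall)
  → r_7 = 1.8937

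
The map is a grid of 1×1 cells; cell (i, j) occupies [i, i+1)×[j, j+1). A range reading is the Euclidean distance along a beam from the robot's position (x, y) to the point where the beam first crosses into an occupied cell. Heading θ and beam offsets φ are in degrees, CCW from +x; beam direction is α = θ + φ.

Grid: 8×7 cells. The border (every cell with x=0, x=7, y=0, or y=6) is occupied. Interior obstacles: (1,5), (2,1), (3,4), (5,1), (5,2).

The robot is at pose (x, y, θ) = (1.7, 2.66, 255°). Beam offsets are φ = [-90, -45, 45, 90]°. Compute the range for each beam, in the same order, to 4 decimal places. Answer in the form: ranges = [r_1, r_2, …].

beam 1: φ=-90°, α=165°
  dir = (cos 165°, sin 165°) = (-0.9659, 0.2588); from cell (1,2)
  next x-line at t=0.7247, next y-line at t=1.3137; Δt_x=1.0353, Δt_y=3.8637
    x: enter (0,2) at t=0.7247 ← occupied
  → r_1 = 0.7247
beam 2: φ=-45°, α=210°
  dir = (cos 210°, sin 210°) = (-0.8660, -0.5000); from cell (1,2)
  next x-line at t=0.8083, next y-line at t=1.3200; Δt_x=1.1547, Δt_y=2.0000
    x: enter (0,2) at t=0.8083 ← occupied
  → r_2 = 0.8083
beam 3: φ=45°, α=300°
  dir = (cos 300°, sin 300°) = (0.5000, -0.8660); from cell (1,2)
  next x-line at t=0.6000, next y-line at t=0.7621; Δt_x=2.0000, Δt_y=1.1547
    x: enter (2,2) at t=0.6000
    y: enter (2,1) at t=0.7621 ← occupied
  → r_3 = 0.7621
beam 4: φ=90°, α=345°
  dir = (cos 345°, sin 345°) = (0.9659, -0.2588); from cell (1,2)
  next x-line at t=0.3106, next y-line at t=2.5500; Δt_x=1.0353, Δt_y=3.8637
    x: enter (2,2) at t=0.3106
    x: enter (3,2) at t=1.3459
    x: enter (4,2) at t=2.3811
    y: enter (4,1) at t=2.5500
    x: enter (5,1) at t=3.4164 ← occupied
  → r_4 = 3.4164

ranges = [0.7247, 0.8083, 0.7621, 3.4164]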